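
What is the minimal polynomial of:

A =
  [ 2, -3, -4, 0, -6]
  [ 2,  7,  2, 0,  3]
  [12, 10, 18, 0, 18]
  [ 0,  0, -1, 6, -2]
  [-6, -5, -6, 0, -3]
x^3 - 18*x^2 + 108*x - 216

The characteristic polynomial is χ_A(x) = (x - 6)^5, so the eigenvalues are known. The minimal polynomial is
  m_A(x) = Π_λ (x − λ)^{k_λ}
where k_λ is the size of the *largest* Jordan block for λ (equivalently, the smallest k with (A − λI)^k v = 0 for every generalised eigenvector v of λ).

  λ = 6: largest Jordan block has size 3, contributing (x − 6)^3

So m_A(x) = (x - 6)^3 = x^3 - 18*x^2 + 108*x - 216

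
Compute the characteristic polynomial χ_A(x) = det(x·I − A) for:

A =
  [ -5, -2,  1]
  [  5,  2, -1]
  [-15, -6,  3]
x^3

Expanding det(x·I − A) (e.g. by cofactor expansion or by noting that A is similar to its Jordan form J, which has the same characteristic polynomial as A) gives
  χ_A(x) = x^3
which factors as x^3. The eigenvalues (with algebraic multiplicities) are λ = 0 with multiplicity 3.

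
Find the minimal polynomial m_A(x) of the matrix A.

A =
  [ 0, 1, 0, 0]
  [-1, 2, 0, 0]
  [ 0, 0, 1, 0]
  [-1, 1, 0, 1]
x^2 - 2*x + 1

The characteristic polynomial is χ_A(x) = (x - 1)^4, so the eigenvalues are known. The minimal polynomial is
  m_A(x) = Π_λ (x − λ)^{k_λ}
where k_λ is the size of the *largest* Jordan block for λ (equivalently, the smallest k with (A − λI)^k v = 0 for every generalised eigenvector v of λ).

  λ = 1: largest Jordan block has size 2, contributing (x − 1)^2

So m_A(x) = (x - 1)^2 = x^2 - 2*x + 1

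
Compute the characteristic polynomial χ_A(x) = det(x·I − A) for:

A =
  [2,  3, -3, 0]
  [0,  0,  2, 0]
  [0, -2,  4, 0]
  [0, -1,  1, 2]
x^4 - 8*x^3 + 24*x^2 - 32*x + 16

Expanding det(x·I − A) (e.g. by cofactor expansion or by noting that A is similar to its Jordan form J, which has the same characteristic polynomial as A) gives
  χ_A(x) = x^4 - 8*x^3 + 24*x^2 - 32*x + 16
which factors as (x - 2)^4. The eigenvalues (with algebraic multiplicities) are λ = 2 with multiplicity 4.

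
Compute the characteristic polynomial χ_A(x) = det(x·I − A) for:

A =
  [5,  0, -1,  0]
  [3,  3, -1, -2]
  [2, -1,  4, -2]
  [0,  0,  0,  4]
x^4 - 16*x^3 + 96*x^2 - 256*x + 256

Expanding det(x·I − A) (e.g. by cofactor expansion or by noting that A is similar to its Jordan form J, which has the same characteristic polynomial as A) gives
  χ_A(x) = x^4 - 16*x^3 + 96*x^2 - 256*x + 256
which factors as (x - 4)^4. The eigenvalues (with algebraic multiplicities) are λ = 4 with multiplicity 4.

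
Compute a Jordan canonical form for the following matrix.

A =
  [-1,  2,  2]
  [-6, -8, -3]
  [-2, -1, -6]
J_2(-5) ⊕ J_1(-5)

The characteristic polynomial is
  det(x·I − A) = x^3 + 15*x^2 + 75*x + 125 = (x + 5)^3

Eigenvalues and multiplicities (the geometric multiplicity of λ is n − rank(A − λI), which equals the number of Jordan blocks for λ):
  λ = -5: algebraic multiplicity = 3, geometric multiplicity = 2

Determining the block sizes for each eigenvalue:
  λ = -5: 2 blocks summing to 3 forces exactly one block of size 2 and the rest size 1 → block sizes [2, 1]

Assembling the blocks gives a Jordan form
J =
  [-5,  1,  0]
  [ 0, -5,  0]
  [ 0,  0, -5]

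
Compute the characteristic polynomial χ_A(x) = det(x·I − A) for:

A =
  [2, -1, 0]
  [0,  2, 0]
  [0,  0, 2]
x^3 - 6*x^2 + 12*x - 8

Expanding det(x·I − A) (e.g. by cofactor expansion or by noting that A is similar to its Jordan form J, which has the same characteristic polynomial as A) gives
  χ_A(x) = x^3 - 6*x^2 + 12*x - 8
which factors as (x - 2)^3. The eigenvalues (with algebraic multiplicities) are λ = 2 with multiplicity 3.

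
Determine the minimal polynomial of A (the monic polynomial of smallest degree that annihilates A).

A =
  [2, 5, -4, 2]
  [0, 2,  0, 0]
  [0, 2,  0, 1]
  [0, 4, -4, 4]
x^2 - 4*x + 4

The characteristic polynomial is χ_A(x) = (x - 2)^4, so the eigenvalues are known. The minimal polynomial is
  m_A(x) = Π_λ (x − λ)^{k_λ}
where k_λ is the size of the *largest* Jordan block for λ (equivalently, the smallest k with (A − λI)^k v = 0 for every generalised eigenvector v of λ).

  λ = 2: largest Jordan block has size 2, contributing (x − 2)^2

So m_A(x) = (x - 2)^2 = x^2 - 4*x + 4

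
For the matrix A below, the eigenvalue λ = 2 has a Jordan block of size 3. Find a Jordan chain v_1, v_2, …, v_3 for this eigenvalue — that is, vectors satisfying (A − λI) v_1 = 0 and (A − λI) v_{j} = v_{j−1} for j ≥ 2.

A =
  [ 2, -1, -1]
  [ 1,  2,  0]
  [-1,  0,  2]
A Jordan chain for λ = 2 of length 3:
v_1 = (0, -1, 1)ᵀ
v_2 = (-1, 0, 0)ᵀ
v_3 = (0, 1, 0)ᵀ

Let N = A − (2)·I. We want v_3 with N^3 v_3 = 0 but N^2 v_3 ≠ 0; then v_{j-1} := N · v_j for j = 3, …, 2.

Pick v_3 = (0, 1, 0)ᵀ.
Then v_2 = N · v_3 = (-1, 0, 0)ᵀ.
Then v_1 = N · v_2 = (0, -1, 1)ᵀ.

Sanity check: (A − (2)·I) v_1 = (0, 0, 0)ᵀ = 0. ✓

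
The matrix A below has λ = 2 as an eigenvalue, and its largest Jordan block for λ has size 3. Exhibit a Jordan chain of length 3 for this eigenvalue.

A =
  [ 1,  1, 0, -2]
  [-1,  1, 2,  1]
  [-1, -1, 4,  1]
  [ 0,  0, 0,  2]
A Jordan chain for λ = 2 of length 3:
v_1 = (-2, -2, -2, 0)ᵀ
v_2 = (1, -1, -1, 0)ᵀ
v_3 = (0, 1, 0, 0)ᵀ

Let N = A − (2)·I. We want v_3 with N^3 v_3 = 0 but N^2 v_3 ≠ 0; then v_{j-1} := N · v_j for j = 3, …, 2.

Pick v_3 = (0, 1, 0, 0)ᵀ.
Then v_2 = N · v_3 = (1, -1, -1, 0)ᵀ.
Then v_1 = N · v_2 = (-2, -2, -2, 0)ᵀ.

Sanity check: (A − (2)·I) v_1 = (0, 0, 0, 0)ᵀ = 0. ✓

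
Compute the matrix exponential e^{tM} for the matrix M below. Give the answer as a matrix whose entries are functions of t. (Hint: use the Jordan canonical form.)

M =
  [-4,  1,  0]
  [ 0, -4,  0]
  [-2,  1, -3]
e^{tM} =
  [exp(-4*t), t*exp(-4*t), 0]
  [0, exp(-4*t), 0]
  [-2*exp(-3*t) + 2*exp(-4*t), 2*t*exp(-4*t) - exp(-3*t) + exp(-4*t), exp(-3*t)]

Strategy: write M = P · J · P⁻¹ where J is a Jordan canonical form, so e^{tM} = P · e^{tJ} · P⁻¹, and e^{tJ} can be computed block-by-block.

M has Jordan form
J =
  [-4,  1,  0]
  [ 0, -4,  0]
  [ 0,  0, -3]
(up to reordering of blocks).

Per-block formulas:
  For a 2×2 Jordan block J_2(-4): exp(t · J_2(-4)) = e^(-4t)·(I + t·N), where N is the 2×2 nilpotent shift.
  For a 1×1 block at λ = -3: exp(t · [-3]) = [e^(-3t)].

After assembling e^{tJ} and conjugating by P, we get:

e^{tM} =
  [exp(-4*t), t*exp(-4*t), 0]
  [0, exp(-4*t), 0]
  [-2*exp(-3*t) + 2*exp(-4*t), 2*t*exp(-4*t) - exp(-3*t) + exp(-4*t), exp(-3*t)]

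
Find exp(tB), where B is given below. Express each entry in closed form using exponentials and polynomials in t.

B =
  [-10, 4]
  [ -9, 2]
e^{tB} =
  [-6*t*exp(-4*t) + exp(-4*t), 4*t*exp(-4*t)]
  [-9*t*exp(-4*t), 6*t*exp(-4*t) + exp(-4*t)]

Strategy: write B = P · J · P⁻¹ where J is a Jordan canonical form, so e^{tB} = P · e^{tJ} · P⁻¹, and e^{tJ} can be computed block-by-block.

B has Jordan form
J =
  [-4,  1]
  [ 0, -4]
(up to reordering of blocks).

Per-block formulas:
  For a 2×2 Jordan block J_2(-4): exp(t · J_2(-4)) = e^(-4t)·(I + t·N), where N is the 2×2 nilpotent shift.

After assembling e^{tJ} and conjugating by P, we get:

e^{tB} =
  [-6*t*exp(-4*t) + exp(-4*t), 4*t*exp(-4*t)]
  [-9*t*exp(-4*t), 6*t*exp(-4*t) + exp(-4*t)]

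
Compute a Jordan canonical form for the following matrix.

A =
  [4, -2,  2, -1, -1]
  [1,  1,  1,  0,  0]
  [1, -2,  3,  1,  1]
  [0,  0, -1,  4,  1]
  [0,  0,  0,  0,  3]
J_3(3) ⊕ J_1(3) ⊕ J_1(3)

The characteristic polynomial is
  det(x·I − A) = x^5 - 15*x^4 + 90*x^3 - 270*x^2 + 405*x - 243 = (x - 3)^5

Eigenvalues and multiplicities (the geometric multiplicity of λ is n − rank(A − λI), which equals the number of Jordan blocks for λ):
  λ = 3: algebraic multiplicity = 5, geometric multiplicity = 3

Determining the block sizes for each eigenvalue:
  λ = 3: with am = 5 and gm = 3, the partition is not yet determined (e.g. several partitions of 5 into 3 parts exist). Let N = A − (3)·I. Computing rank(N^1) = 2, rank(N^2) = 1, rank(N^3) = 0; the number of blocks of size ≥ j is rank(N^{j−1}) − rank(N^j), giving [3, 1, 1]. So we have 1 block(s) of size 3, 2 block(s) of size 1 → block sizes [3, 1, 1]

Assembling the blocks gives a Jordan form
J =
  [3, 1, 0, 0, 0]
  [0, 3, 1, 0, 0]
  [0, 0, 3, 0, 0]
  [0, 0, 0, 3, 0]
  [0, 0, 0, 0, 3]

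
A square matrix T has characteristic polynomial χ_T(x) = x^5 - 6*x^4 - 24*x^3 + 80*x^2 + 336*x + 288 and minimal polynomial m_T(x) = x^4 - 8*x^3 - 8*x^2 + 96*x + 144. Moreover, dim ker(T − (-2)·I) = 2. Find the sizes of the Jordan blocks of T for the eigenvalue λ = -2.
Block sizes for λ = -2: [2, 1]

Step 1 — from the characteristic polynomial, algebraic multiplicity of λ = -2 is 3. From dim ker(T − (-2)·I) = 2, there are exactly 2 Jordan blocks for λ = -2.
Step 2 — from the minimal polynomial, the factor (x + 2)^2 tells us the largest block for λ = -2 has size 2.
Step 3 — with total size 3, 2 blocks, and largest block 2, the block sizes (in nonincreasing order) are [2, 1].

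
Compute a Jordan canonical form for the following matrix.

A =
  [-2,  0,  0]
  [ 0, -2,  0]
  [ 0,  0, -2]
J_1(-2) ⊕ J_1(-2) ⊕ J_1(-2)

The characteristic polynomial is
  det(x·I − A) = x^3 + 6*x^2 + 12*x + 8 = (x + 2)^3

Eigenvalues and multiplicities (the geometric multiplicity of λ is n − rank(A − λI), which equals the number of Jordan blocks for λ):
  λ = -2: algebraic multiplicity = 3, geometric multiplicity = 3

Determining the block sizes for each eigenvalue:
  λ = -2: gm = am = 3, so every block has size 1 → block sizes [1, 1, 1]

Assembling the blocks gives a Jordan form
J =
  [-2,  0,  0]
  [ 0, -2,  0]
  [ 0,  0, -2]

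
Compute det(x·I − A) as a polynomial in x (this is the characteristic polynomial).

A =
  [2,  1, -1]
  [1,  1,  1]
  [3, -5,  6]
x^3 - 9*x^2 + 27*x - 27

Expanding det(x·I − A) (e.g. by cofactor expansion or by noting that A is similar to its Jordan form J, which has the same characteristic polynomial as A) gives
  χ_A(x) = x^3 - 9*x^2 + 27*x - 27
which factors as (x - 3)^3. The eigenvalues (with algebraic multiplicities) are λ = 3 with multiplicity 3.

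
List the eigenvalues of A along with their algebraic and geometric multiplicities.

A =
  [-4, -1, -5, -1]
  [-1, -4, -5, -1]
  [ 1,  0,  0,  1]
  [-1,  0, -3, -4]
λ = -3: alg = 4, geom = 2

Step 1 — factor the characteristic polynomial to read off the algebraic multiplicities:
  χ_A(x) = (x + 3)^4

Step 2 — compute geometric multiplicities via the rank-nullity identity g(λ) = n − rank(A − λI):
  rank(A − (-3)·I) = 2, so dim ker(A − (-3)·I) = n − 2 = 2

Summary:
  λ = -3: algebraic multiplicity = 4, geometric multiplicity = 2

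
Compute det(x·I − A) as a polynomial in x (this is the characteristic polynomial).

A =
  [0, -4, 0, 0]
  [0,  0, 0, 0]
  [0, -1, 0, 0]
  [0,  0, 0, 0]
x^4

Expanding det(x·I − A) (e.g. by cofactor expansion or by noting that A is similar to its Jordan form J, which has the same characteristic polynomial as A) gives
  χ_A(x) = x^4
which factors as x^4. The eigenvalues (with algebraic multiplicities) are λ = 0 with multiplicity 4.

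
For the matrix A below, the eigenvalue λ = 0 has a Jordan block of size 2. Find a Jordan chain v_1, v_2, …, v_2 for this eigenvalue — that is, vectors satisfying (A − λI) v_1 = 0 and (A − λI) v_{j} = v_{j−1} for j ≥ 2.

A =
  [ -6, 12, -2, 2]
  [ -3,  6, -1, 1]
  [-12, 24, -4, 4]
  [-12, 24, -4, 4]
A Jordan chain for λ = 0 of length 2:
v_1 = (-6, -3, -12, -12)ᵀ
v_2 = (1, 0, 0, 0)ᵀ

Let N = A − (0)·I. We want v_2 with N^2 v_2 = 0 but N^1 v_2 ≠ 0; then v_{j-1} := N · v_j for j = 2, …, 2.

Pick v_2 = (1, 0, 0, 0)ᵀ.
Then v_1 = N · v_2 = (-6, -3, -12, -12)ᵀ.

Sanity check: (A − (0)·I) v_1 = (0, 0, 0, 0)ᵀ = 0. ✓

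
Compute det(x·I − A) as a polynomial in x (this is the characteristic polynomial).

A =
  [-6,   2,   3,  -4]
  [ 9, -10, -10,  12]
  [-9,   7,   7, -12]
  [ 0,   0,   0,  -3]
x^4 + 12*x^3 + 54*x^2 + 108*x + 81

Expanding det(x·I − A) (e.g. by cofactor expansion or by noting that A is similar to its Jordan form J, which has the same characteristic polynomial as A) gives
  χ_A(x) = x^4 + 12*x^3 + 54*x^2 + 108*x + 81
which factors as (x + 3)^4. The eigenvalues (with algebraic multiplicities) are λ = -3 with multiplicity 4.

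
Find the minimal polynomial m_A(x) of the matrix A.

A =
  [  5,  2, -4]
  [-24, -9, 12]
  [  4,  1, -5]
x^2 + 6*x + 9

The characteristic polynomial is χ_A(x) = (x + 3)^3, so the eigenvalues are known. The minimal polynomial is
  m_A(x) = Π_λ (x − λ)^{k_λ}
where k_λ is the size of the *largest* Jordan block for λ (equivalently, the smallest k with (A − λI)^k v = 0 for every generalised eigenvector v of λ).

  λ = -3: largest Jordan block has size 2, contributing (x + 3)^2

So m_A(x) = (x + 3)^2 = x^2 + 6*x + 9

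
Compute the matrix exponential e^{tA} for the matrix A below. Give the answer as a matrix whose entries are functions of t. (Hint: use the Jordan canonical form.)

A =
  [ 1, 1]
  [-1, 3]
e^{tA} =
  [-t*exp(2*t) + exp(2*t), t*exp(2*t)]
  [-t*exp(2*t), t*exp(2*t) + exp(2*t)]

Strategy: write A = P · J · P⁻¹ where J is a Jordan canonical form, so e^{tA} = P · e^{tJ} · P⁻¹, and e^{tJ} can be computed block-by-block.

A has Jordan form
J =
  [2, 1]
  [0, 2]
(up to reordering of blocks).

Per-block formulas:
  For a 2×2 Jordan block J_2(2): exp(t · J_2(2)) = e^(2t)·(I + t·N), where N is the 2×2 nilpotent shift.

After assembling e^{tJ} and conjugating by P, we get:

e^{tA} =
  [-t*exp(2*t) + exp(2*t), t*exp(2*t)]
  [-t*exp(2*t), t*exp(2*t) + exp(2*t)]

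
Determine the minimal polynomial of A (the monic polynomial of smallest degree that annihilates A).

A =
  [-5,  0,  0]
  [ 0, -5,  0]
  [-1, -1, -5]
x^2 + 10*x + 25

The characteristic polynomial is χ_A(x) = (x + 5)^3, so the eigenvalues are known. The minimal polynomial is
  m_A(x) = Π_λ (x − λ)^{k_λ}
where k_λ is the size of the *largest* Jordan block for λ (equivalently, the smallest k with (A − λI)^k v = 0 for every generalised eigenvector v of λ).

  λ = -5: largest Jordan block has size 2, contributing (x + 5)^2

So m_A(x) = (x + 5)^2 = x^2 + 10*x + 25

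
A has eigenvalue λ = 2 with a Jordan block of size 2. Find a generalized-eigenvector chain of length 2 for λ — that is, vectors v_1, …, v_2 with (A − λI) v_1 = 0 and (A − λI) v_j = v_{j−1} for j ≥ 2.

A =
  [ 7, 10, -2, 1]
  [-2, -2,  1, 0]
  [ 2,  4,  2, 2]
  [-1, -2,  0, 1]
A Jordan chain for λ = 2 of length 2:
v_1 = (5, -2, 2, -1)ᵀ
v_2 = (1, 0, 0, 0)ᵀ

Let N = A − (2)·I. We want v_2 with N^2 v_2 = 0 but N^1 v_2 ≠ 0; then v_{j-1} := N · v_j for j = 2, …, 2.

Pick v_2 = (1, 0, 0, 0)ᵀ.
Then v_1 = N · v_2 = (5, -2, 2, -1)ᵀ.

Sanity check: (A − (2)·I) v_1 = (0, 0, 0, 0)ᵀ = 0. ✓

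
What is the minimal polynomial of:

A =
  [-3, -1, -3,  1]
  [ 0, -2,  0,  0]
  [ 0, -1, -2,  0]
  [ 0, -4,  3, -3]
x^4 + 10*x^3 + 37*x^2 + 60*x + 36

The characteristic polynomial is χ_A(x) = (x + 2)^2*(x + 3)^2, so the eigenvalues are known. The minimal polynomial is
  m_A(x) = Π_λ (x − λ)^{k_λ}
where k_λ is the size of the *largest* Jordan block for λ (equivalently, the smallest k with (A − λI)^k v = 0 for every generalised eigenvector v of λ).

  λ = -3: largest Jordan block has size 2, contributing (x + 3)^2
  λ = -2: largest Jordan block has size 2, contributing (x + 2)^2

So m_A(x) = (x + 2)^2*(x + 3)^2 = x^4 + 10*x^3 + 37*x^2 + 60*x + 36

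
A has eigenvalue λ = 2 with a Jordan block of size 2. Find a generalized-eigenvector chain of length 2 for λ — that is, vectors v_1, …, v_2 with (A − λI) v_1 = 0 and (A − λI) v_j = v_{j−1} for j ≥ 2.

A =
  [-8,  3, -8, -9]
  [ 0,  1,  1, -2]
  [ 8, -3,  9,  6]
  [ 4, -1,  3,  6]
A Jordan chain for λ = 2 of length 2:
v_1 = (-10, 0, 8, 4)ᵀ
v_2 = (1, 0, 0, 0)ᵀ

Let N = A − (2)·I. We want v_2 with N^2 v_2 = 0 but N^1 v_2 ≠ 0; then v_{j-1} := N · v_j for j = 2, …, 2.

Pick v_2 = (1, 0, 0, 0)ᵀ.
Then v_1 = N · v_2 = (-10, 0, 8, 4)ᵀ.

Sanity check: (A − (2)·I) v_1 = (0, 0, 0, 0)ᵀ = 0. ✓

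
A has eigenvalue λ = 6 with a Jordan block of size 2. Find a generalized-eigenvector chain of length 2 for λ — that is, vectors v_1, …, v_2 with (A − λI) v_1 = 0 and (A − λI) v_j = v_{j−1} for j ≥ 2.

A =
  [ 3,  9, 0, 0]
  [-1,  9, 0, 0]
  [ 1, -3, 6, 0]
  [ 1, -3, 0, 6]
A Jordan chain for λ = 6 of length 2:
v_1 = (-3, -1, 1, 1)ᵀ
v_2 = (1, 0, 0, 0)ᵀ

Let N = A − (6)·I. We want v_2 with N^2 v_2 = 0 but N^1 v_2 ≠ 0; then v_{j-1} := N · v_j for j = 2, …, 2.

Pick v_2 = (1, 0, 0, 0)ᵀ.
Then v_1 = N · v_2 = (-3, -1, 1, 1)ᵀ.

Sanity check: (A − (6)·I) v_1 = (0, 0, 0, 0)ᵀ = 0. ✓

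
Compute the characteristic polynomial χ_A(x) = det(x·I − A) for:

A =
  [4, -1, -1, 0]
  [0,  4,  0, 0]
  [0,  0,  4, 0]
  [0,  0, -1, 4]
x^4 - 16*x^3 + 96*x^2 - 256*x + 256

Expanding det(x·I − A) (e.g. by cofactor expansion or by noting that A is similar to its Jordan form J, which has the same characteristic polynomial as A) gives
  χ_A(x) = x^4 - 16*x^3 + 96*x^2 - 256*x + 256
which factors as (x - 4)^4. The eigenvalues (with algebraic multiplicities) are λ = 4 with multiplicity 4.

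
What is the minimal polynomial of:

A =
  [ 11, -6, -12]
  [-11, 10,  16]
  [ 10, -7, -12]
x^3 - 9*x^2 + 24*x - 20

The characteristic polynomial is χ_A(x) = (x - 5)*(x - 2)^2, so the eigenvalues are known. The minimal polynomial is
  m_A(x) = Π_λ (x − λ)^{k_λ}
where k_λ is the size of the *largest* Jordan block for λ (equivalently, the smallest k with (A − λI)^k v = 0 for every generalised eigenvector v of λ).

  λ = 2: largest Jordan block has size 2, contributing (x − 2)^2
  λ = 5: largest Jordan block has size 1, contributing (x − 5)

So m_A(x) = (x - 5)*(x - 2)^2 = x^3 - 9*x^2 + 24*x - 20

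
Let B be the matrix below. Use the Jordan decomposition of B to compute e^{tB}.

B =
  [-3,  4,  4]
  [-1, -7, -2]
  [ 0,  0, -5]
e^{tB} =
  [2*t*exp(-5*t) + exp(-5*t), 4*t*exp(-5*t), 4*t*exp(-5*t)]
  [-t*exp(-5*t), -2*t*exp(-5*t) + exp(-5*t), -2*t*exp(-5*t)]
  [0, 0, exp(-5*t)]

Strategy: write B = P · J · P⁻¹ where J is a Jordan canonical form, so e^{tB} = P · e^{tJ} · P⁻¹, and e^{tJ} can be computed block-by-block.

B has Jordan form
J =
  [-5,  1,  0]
  [ 0, -5,  0]
  [ 0,  0, -5]
(up to reordering of blocks).

Per-block formulas:
  For a 1×1 block at λ = -5: exp(t · [-5]) = [e^(-5t)].
  For a 2×2 Jordan block J_2(-5): exp(t · J_2(-5)) = e^(-5t)·(I + t·N), where N is the 2×2 nilpotent shift.

After assembling e^{tJ} and conjugating by P, we get:

e^{tB} =
  [2*t*exp(-5*t) + exp(-5*t), 4*t*exp(-5*t), 4*t*exp(-5*t)]
  [-t*exp(-5*t), -2*t*exp(-5*t) + exp(-5*t), -2*t*exp(-5*t)]
  [0, 0, exp(-5*t)]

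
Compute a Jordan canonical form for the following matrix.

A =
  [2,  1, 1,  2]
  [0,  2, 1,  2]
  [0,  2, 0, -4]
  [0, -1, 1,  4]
J_3(2) ⊕ J_1(2)

The characteristic polynomial is
  det(x·I − A) = x^4 - 8*x^3 + 24*x^2 - 32*x + 16 = (x - 2)^4

Eigenvalues and multiplicities (the geometric multiplicity of λ is n − rank(A − λI), which equals the number of Jordan blocks for λ):
  λ = 2: algebraic multiplicity = 4, geometric multiplicity = 2

Determining the block sizes for each eigenvalue:
  λ = 2: with am = 4 and gm = 2, the partition is not yet determined (e.g. several partitions of 4 into 2 parts exist). Let N = A − (2)·I. Computing rank(N^1) = 2, rank(N^2) = 1, rank(N^3) = 0; the number of blocks of size ≥ j is rank(N^{j−1}) − rank(N^j), giving [2, 1, 1]. So we have 1 block(s) of size 3, 1 block(s) of size 1 → block sizes [3, 1]

Assembling the blocks gives a Jordan form
J =
  [2, 1, 0, 0]
  [0, 2, 1, 0]
  [0, 0, 2, 0]
  [0, 0, 0, 2]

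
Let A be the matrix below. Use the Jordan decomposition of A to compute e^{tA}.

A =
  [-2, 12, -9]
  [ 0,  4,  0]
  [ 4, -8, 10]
e^{tA} =
  [-6*t*exp(4*t) + exp(4*t), 12*t*exp(4*t), -9*t*exp(4*t)]
  [0, exp(4*t), 0]
  [4*t*exp(4*t), -8*t*exp(4*t), 6*t*exp(4*t) + exp(4*t)]

Strategy: write A = P · J · P⁻¹ where J is a Jordan canonical form, so e^{tA} = P · e^{tJ} · P⁻¹, and e^{tJ} can be computed block-by-block.

A has Jordan form
J =
  [4, 1, 0]
  [0, 4, 0]
  [0, 0, 4]
(up to reordering of blocks).

Per-block formulas:
  For a 1×1 block at λ = 4: exp(t · [4]) = [e^(4t)].
  For a 2×2 Jordan block J_2(4): exp(t · J_2(4)) = e^(4t)·(I + t·N), where N is the 2×2 nilpotent shift.

After assembling e^{tJ} and conjugating by P, we get:

e^{tA} =
  [-6*t*exp(4*t) + exp(4*t), 12*t*exp(4*t), -9*t*exp(4*t)]
  [0, exp(4*t), 0]
  [4*t*exp(4*t), -8*t*exp(4*t), 6*t*exp(4*t) + exp(4*t)]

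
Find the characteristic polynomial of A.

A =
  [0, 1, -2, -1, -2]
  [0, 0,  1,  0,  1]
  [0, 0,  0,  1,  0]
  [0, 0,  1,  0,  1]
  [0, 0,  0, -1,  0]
x^5

Expanding det(x·I − A) (e.g. by cofactor expansion or by noting that A is similar to its Jordan form J, which has the same characteristic polynomial as A) gives
  χ_A(x) = x^5
which factors as x^5. The eigenvalues (with algebraic multiplicities) are λ = 0 with multiplicity 5.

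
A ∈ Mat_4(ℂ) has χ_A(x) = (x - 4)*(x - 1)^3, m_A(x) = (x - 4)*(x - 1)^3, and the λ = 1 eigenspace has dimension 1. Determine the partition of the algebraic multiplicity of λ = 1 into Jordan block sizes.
Block sizes for λ = 1: [3]

Step 1 — from the characteristic polynomial, algebraic multiplicity of λ = 1 is 3. From dim ker(A − (1)·I) = 1, there are exactly 1 Jordan blocks for λ = 1.
Step 2 — from the minimal polynomial, the factor (x − 1)^3 tells us the largest block for λ = 1 has size 3.
Step 3 — with total size 3, 1 blocks, and largest block 3, the block sizes (in nonincreasing order) are [3].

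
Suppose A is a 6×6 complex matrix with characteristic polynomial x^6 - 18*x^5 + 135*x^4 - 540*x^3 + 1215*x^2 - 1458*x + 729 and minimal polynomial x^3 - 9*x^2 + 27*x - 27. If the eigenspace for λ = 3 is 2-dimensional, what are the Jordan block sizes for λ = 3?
Block sizes for λ = 3: [3, 3]

Step 1 — from the characteristic polynomial, algebraic multiplicity of λ = 3 is 6. From dim ker(A − (3)·I) = 2, there are exactly 2 Jordan blocks for λ = 3.
Step 2 — from the minimal polynomial, the factor (x − 3)^3 tells us the largest block for λ = 3 has size 3.
Step 3 — with total size 6, 2 blocks, and largest block 3, the block sizes (in nonincreasing order) are [3, 3].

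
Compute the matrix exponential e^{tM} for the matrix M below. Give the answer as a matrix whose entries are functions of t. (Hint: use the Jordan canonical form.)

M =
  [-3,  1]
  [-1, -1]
e^{tM} =
  [-t*exp(-2*t) + exp(-2*t), t*exp(-2*t)]
  [-t*exp(-2*t), t*exp(-2*t) + exp(-2*t)]

Strategy: write M = P · J · P⁻¹ where J is a Jordan canonical form, so e^{tM} = P · e^{tJ} · P⁻¹, and e^{tJ} can be computed block-by-block.

M has Jordan form
J =
  [-2,  1]
  [ 0, -2]
(up to reordering of blocks).

Per-block formulas:
  For a 2×2 Jordan block J_2(-2): exp(t · J_2(-2)) = e^(-2t)·(I + t·N), where N is the 2×2 nilpotent shift.

After assembling e^{tJ} and conjugating by P, we get:

e^{tM} =
  [-t*exp(-2*t) + exp(-2*t), t*exp(-2*t)]
  [-t*exp(-2*t), t*exp(-2*t) + exp(-2*t)]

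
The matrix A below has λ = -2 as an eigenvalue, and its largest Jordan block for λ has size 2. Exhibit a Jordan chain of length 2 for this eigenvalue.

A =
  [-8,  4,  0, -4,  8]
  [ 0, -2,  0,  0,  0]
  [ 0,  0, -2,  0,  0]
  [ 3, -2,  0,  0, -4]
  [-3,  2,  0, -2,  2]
A Jordan chain for λ = -2 of length 2:
v_1 = (-6, 0, 0, 3, -3)ᵀ
v_2 = (1, 0, 0, 0, 0)ᵀ

Let N = A − (-2)·I. We want v_2 with N^2 v_2 = 0 but N^1 v_2 ≠ 0; then v_{j-1} := N · v_j for j = 2, …, 2.

Pick v_2 = (1, 0, 0, 0, 0)ᵀ.
Then v_1 = N · v_2 = (-6, 0, 0, 3, -3)ᵀ.

Sanity check: (A − (-2)·I) v_1 = (0, 0, 0, 0, 0)ᵀ = 0. ✓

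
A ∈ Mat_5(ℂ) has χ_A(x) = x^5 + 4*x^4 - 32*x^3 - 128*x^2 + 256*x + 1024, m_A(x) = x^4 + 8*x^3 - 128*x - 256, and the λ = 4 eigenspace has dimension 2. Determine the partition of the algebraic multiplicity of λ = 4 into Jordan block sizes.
Block sizes for λ = 4: [1, 1]

Step 1 — from the characteristic polynomial, algebraic multiplicity of λ = 4 is 2. From dim ker(A − (4)·I) = 2, there are exactly 2 Jordan blocks for λ = 4.
Step 2 — from the minimal polynomial, the factor (x − 4) tells us the largest block for λ = 4 has size 1.
Step 3 — with total size 2, 2 blocks, and largest block 1, the block sizes (in nonincreasing order) are [1, 1].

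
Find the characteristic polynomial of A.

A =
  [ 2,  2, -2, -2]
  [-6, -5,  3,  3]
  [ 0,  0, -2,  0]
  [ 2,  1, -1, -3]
x^4 + 8*x^3 + 24*x^2 + 32*x + 16

Expanding det(x·I − A) (e.g. by cofactor expansion or by noting that A is similar to its Jordan form J, which has the same characteristic polynomial as A) gives
  χ_A(x) = x^4 + 8*x^3 + 24*x^2 + 32*x + 16
which factors as (x + 2)^4. The eigenvalues (with algebraic multiplicities) are λ = -2 with multiplicity 4.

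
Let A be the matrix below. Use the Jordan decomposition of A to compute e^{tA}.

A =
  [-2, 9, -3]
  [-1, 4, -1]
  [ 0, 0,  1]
e^{tA} =
  [-3*t*exp(t) + exp(t), 9*t*exp(t), -3*t*exp(t)]
  [-t*exp(t), 3*t*exp(t) + exp(t), -t*exp(t)]
  [0, 0, exp(t)]

Strategy: write A = P · J · P⁻¹ where J is a Jordan canonical form, so e^{tA} = P · e^{tJ} · P⁻¹, and e^{tJ} can be computed block-by-block.

A has Jordan form
J =
  [1, 1, 0]
  [0, 1, 0]
  [0, 0, 1]
(up to reordering of blocks).

Per-block formulas:
  For a 2×2 Jordan block J_2(1): exp(t · J_2(1)) = e^(1t)·(I + t·N), where N is the 2×2 nilpotent shift.
  For a 1×1 block at λ = 1: exp(t · [1]) = [e^(1t)].

After assembling e^{tJ} and conjugating by P, we get:

e^{tA} =
  [-3*t*exp(t) + exp(t), 9*t*exp(t), -3*t*exp(t)]
  [-t*exp(t), 3*t*exp(t) + exp(t), -t*exp(t)]
  [0, 0, exp(t)]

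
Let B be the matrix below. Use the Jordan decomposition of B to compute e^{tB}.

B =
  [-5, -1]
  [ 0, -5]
e^{tB} =
  [exp(-5*t), -t*exp(-5*t)]
  [0, exp(-5*t)]

Strategy: write B = P · J · P⁻¹ where J is a Jordan canonical form, so e^{tB} = P · e^{tJ} · P⁻¹, and e^{tJ} can be computed block-by-block.

B has Jordan form
J =
  [-5,  1]
  [ 0, -5]
(up to reordering of blocks).

Per-block formulas:
  For a 2×2 Jordan block J_2(-5): exp(t · J_2(-5)) = e^(-5t)·(I + t·N), where N is the 2×2 nilpotent shift.

After assembling e^{tJ} and conjugating by P, we get:

e^{tB} =
  [exp(-5*t), -t*exp(-5*t)]
  [0, exp(-5*t)]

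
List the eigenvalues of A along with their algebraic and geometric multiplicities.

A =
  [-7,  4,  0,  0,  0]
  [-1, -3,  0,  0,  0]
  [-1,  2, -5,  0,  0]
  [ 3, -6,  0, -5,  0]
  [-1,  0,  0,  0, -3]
λ = -5: alg = 4, geom = 3; λ = -3: alg = 1, geom = 1

Step 1 — factor the characteristic polynomial to read off the algebraic multiplicities:
  χ_A(x) = (x + 3)*(x + 5)^4

Step 2 — compute geometric multiplicities via the rank-nullity identity g(λ) = n − rank(A − λI):
  rank(A − (-5)·I) = 2, so dim ker(A − (-5)·I) = n − 2 = 3
  rank(A − (-3)·I) = 4, so dim ker(A − (-3)·I) = n − 4 = 1

Summary:
  λ = -5: algebraic multiplicity = 4, geometric multiplicity = 3
  λ = -3: algebraic multiplicity = 1, geometric multiplicity = 1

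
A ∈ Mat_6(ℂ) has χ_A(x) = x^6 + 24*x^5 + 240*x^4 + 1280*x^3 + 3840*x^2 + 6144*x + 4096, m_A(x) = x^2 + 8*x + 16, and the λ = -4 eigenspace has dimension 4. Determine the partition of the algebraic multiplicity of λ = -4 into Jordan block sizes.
Block sizes for λ = -4: [2, 2, 1, 1]

Step 1 — from the characteristic polynomial, algebraic multiplicity of λ = -4 is 6. From dim ker(A − (-4)·I) = 4, there are exactly 4 Jordan blocks for λ = -4.
Step 2 — from the minimal polynomial, the factor (x + 4)^2 tells us the largest block for λ = -4 has size 2.
Step 3 — with total size 6, 4 blocks, and largest block 2, the block sizes (in nonincreasing order) are [2, 2, 1, 1].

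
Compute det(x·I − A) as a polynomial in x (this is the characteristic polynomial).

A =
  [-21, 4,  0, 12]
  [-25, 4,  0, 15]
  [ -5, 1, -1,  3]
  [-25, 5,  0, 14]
x^4 + 4*x^3 + 6*x^2 + 4*x + 1

Expanding det(x·I − A) (e.g. by cofactor expansion or by noting that A is similar to its Jordan form J, which has the same characteristic polynomial as A) gives
  χ_A(x) = x^4 + 4*x^3 + 6*x^2 + 4*x + 1
which factors as (x + 1)^4. The eigenvalues (with algebraic multiplicities) are λ = -1 with multiplicity 4.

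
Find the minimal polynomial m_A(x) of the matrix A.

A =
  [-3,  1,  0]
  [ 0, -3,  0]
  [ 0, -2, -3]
x^2 + 6*x + 9

The characteristic polynomial is χ_A(x) = (x + 3)^3, so the eigenvalues are known. The minimal polynomial is
  m_A(x) = Π_λ (x − λ)^{k_λ}
where k_λ is the size of the *largest* Jordan block for λ (equivalently, the smallest k with (A − λI)^k v = 0 for every generalised eigenvector v of λ).

  λ = -3: largest Jordan block has size 2, contributing (x + 3)^2

So m_A(x) = (x + 3)^2 = x^2 + 6*x + 9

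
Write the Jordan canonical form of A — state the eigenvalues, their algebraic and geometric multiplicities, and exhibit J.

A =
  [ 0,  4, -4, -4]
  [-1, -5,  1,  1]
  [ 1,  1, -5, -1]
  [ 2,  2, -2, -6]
J_2(-4) ⊕ J_1(-4) ⊕ J_1(-4)

The characteristic polynomial is
  det(x·I − A) = x^4 + 16*x^3 + 96*x^2 + 256*x + 256 = (x + 4)^4

Eigenvalues and multiplicities (the geometric multiplicity of λ is n − rank(A − λI), which equals the number of Jordan blocks for λ):
  λ = -4: algebraic multiplicity = 4, geometric multiplicity = 3

Determining the block sizes for each eigenvalue:
  λ = -4: 3 blocks summing to 4 forces exactly one block of size 2 and the rest size 1 → block sizes [2, 1, 1]

Assembling the blocks gives a Jordan form
J =
  [-4,  1,  0,  0]
  [ 0, -4,  0,  0]
  [ 0,  0, -4,  0]
  [ 0,  0,  0, -4]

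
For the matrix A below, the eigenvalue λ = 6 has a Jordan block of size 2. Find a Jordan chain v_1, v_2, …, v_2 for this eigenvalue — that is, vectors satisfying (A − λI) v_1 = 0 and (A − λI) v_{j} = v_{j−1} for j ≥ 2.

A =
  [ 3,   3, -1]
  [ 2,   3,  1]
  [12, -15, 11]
A Jordan chain for λ = 6 of length 2:
v_1 = (0, -1, -3)ᵀ
v_2 = (1, 1, 0)ᵀ

Let N = A − (6)·I. We want v_2 with N^2 v_2 = 0 but N^1 v_2 ≠ 0; then v_{j-1} := N · v_j for j = 2, …, 2.

Pick v_2 = (1, 1, 0)ᵀ.
Then v_1 = N · v_2 = (0, -1, -3)ᵀ.

Sanity check: (A − (6)·I) v_1 = (0, 0, 0)ᵀ = 0. ✓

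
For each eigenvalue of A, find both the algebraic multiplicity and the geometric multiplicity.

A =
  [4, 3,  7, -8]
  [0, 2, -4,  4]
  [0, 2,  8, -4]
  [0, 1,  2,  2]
λ = 4: alg = 4, geom = 2

Step 1 — factor the characteristic polynomial to read off the algebraic multiplicities:
  χ_A(x) = (x - 4)^4

Step 2 — compute geometric multiplicities via the rank-nullity identity g(λ) = n − rank(A − λI):
  rank(A − (4)·I) = 2, so dim ker(A − (4)·I) = n − 2 = 2

Summary:
  λ = 4: algebraic multiplicity = 4, geometric multiplicity = 2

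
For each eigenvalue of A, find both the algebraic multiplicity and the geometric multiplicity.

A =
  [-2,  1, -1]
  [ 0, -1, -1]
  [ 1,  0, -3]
λ = -2: alg = 3, geom = 1

Step 1 — factor the characteristic polynomial to read off the algebraic multiplicities:
  χ_A(x) = (x + 2)^3

Step 2 — compute geometric multiplicities via the rank-nullity identity g(λ) = n − rank(A − λI):
  rank(A − (-2)·I) = 2, so dim ker(A − (-2)·I) = n − 2 = 1

Summary:
  λ = -2: algebraic multiplicity = 3, geometric multiplicity = 1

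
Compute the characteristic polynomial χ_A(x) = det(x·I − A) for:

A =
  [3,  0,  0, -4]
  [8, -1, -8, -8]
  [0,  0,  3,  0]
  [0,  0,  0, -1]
x^4 - 4*x^3 - 2*x^2 + 12*x + 9

Expanding det(x·I − A) (e.g. by cofactor expansion or by noting that A is similar to its Jordan form J, which has the same characteristic polynomial as A) gives
  χ_A(x) = x^4 - 4*x^3 - 2*x^2 + 12*x + 9
which factors as (x - 3)^2*(x + 1)^2. The eigenvalues (with algebraic multiplicities) are λ = -1 with multiplicity 2, λ = 3 with multiplicity 2.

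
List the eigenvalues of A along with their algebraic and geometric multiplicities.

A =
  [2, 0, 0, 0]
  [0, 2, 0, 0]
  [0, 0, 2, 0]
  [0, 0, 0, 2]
λ = 2: alg = 4, geom = 4

Step 1 — factor the characteristic polynomial to read off the algebraic multiplicities:
  χ_A(x) = (x - 2)^4

Step 2 — compute geometric multiplicities via the rank-nullity identity g(λ) = n − rank(A − λI):
  rank(A − (2)·I) = 0, so dim ker(A − (2)·I) = n − 0 = 4

Summary:
  λ = 2: algebraic multiplicity = 4, geometric multiplicity = 4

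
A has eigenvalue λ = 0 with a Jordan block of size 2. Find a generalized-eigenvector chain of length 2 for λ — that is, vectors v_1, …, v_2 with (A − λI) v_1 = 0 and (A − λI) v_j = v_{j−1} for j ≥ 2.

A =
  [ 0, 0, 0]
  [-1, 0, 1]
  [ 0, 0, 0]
A Jordan chain for λ = 0 of length 2:
v_1 = (0, -1, 0)ᵀ
v_2 = (1, 0, 0)ᵀ

Let N = A − (0)·I. We want v_2 with N^2 v_2 = 0 but N^1 v_2 ≠ 0; then v_{j-1} := N · v_j for j = 2, …, 2.

Pick v_2 = (1, 0, 0)ᵀ.
Then v_1 = N · v_2 = (0, -1, 0)ᵀ.

Sanity check: (A − (0)·I) v_1 = (0, 0, 0)ᵀ = 0. ✓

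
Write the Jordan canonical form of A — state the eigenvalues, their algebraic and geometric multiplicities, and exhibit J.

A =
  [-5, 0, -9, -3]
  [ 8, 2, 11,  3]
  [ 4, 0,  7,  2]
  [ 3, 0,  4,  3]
J_1(1) ⊕ J_3(2)

The characteristic polynomial is
  det(x·I − A) = x^4 - 7*x^3 + 18*x^2 - 20*x + 8 = (x - 2)^3*(x - 1)

Eigenvalues and multiplicities (the geometric multiplicity of λ is n − rank(A − λI), which equals the number of Jordan blocks for λ):
  λ = 1: algebraic multiplicity = 1, geometric multiplicity = 1
  λ = 2: algebraic multiplicity = 3, geometric multiplicity = 1

Determining the block sizes for each eigenvalue:
  λ = 1: one block (gm = 1), so the single block has size am = 1 → block sizes [1]
  λ = 2: one block (gm = 1), so the single block has size am = 3 → block sizes [3]

Assembling the blocks gives a Jordan form
J =
  [1, 0, 0, 0]
  [0, 2, 1, 0]
  [0, 0, 2, 1]
  [0, 0, 0, 2]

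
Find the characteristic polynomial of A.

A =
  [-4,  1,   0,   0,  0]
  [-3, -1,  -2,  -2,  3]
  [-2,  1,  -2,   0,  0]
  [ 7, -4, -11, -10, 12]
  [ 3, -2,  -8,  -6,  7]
x^5 + 10*x^4 + 40*x^3 + 80*x^2 + 80*x + 32

Expanding det(x·I − A) (e.g. by cofactor expansion or by noting that A is similar to its Jordan form J, which has the same characteristic polynomial as A) gives
  χ_A(x) = x^5 + 10*x^4 + 40*x^3 + 80*x^2 + 80*x + 32
which factors as (x + 2)^5. The eigenvalues (with algebraic multiplicities) are λ = -2 with multiplicity 5.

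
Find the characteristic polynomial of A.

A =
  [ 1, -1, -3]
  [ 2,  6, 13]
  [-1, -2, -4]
x^3 - 3*x^2 + 3*x - 1

Expanding det(x·I − A) (e.g. by cofactor expansion or by noting that A is similar to its Jordan form J, which has the same characteristic polynomial as A) gives
  χ_A(x) = x^3 - 3*x^2 + 3*x - 1
which factors as (x - 1)^3. The eigenvalues (with algebraic multiplicities) are λ = 1 with multiplicity 3.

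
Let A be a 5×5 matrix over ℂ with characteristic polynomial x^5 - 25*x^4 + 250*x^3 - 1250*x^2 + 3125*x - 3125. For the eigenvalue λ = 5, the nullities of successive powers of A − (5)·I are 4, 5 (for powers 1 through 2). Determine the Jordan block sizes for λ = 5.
Block sizes for λ = 5: [2, 1, 1, 1]

From the dimensions of kernels of powers, the number of Jordan blocks of size at least j is d_j − d_{j−1} where d_j = dim ker(N^j) (with d_0 = 0). Computing the differences gives [4, 1].
The number of blocks of size exactly k is (#blocks of size ≥ k) − (#blocks of size ≥ k + 1), so the partition is: 3 block(s) of size 1, 1 block(s) of size 2.
In nonincreasing order the block sizes are [2, 1, 1, 1].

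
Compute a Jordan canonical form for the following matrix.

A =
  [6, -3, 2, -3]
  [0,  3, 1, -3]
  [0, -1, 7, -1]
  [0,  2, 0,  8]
J_3(6) ⊕ J_1(6)

The characteristic polynomial is
  det(x·I − A) = x^4 - 24*x^3 + 216*x^2 - 864*x + 1296 = (x - 6)^4

Eigenvalues and multiplicities (the geometric multiplicity of λ is n − rank(A − λI), which equals the number of Jordan blocks for λ):
  λ = 6: algebraic multiplicity = 4, geometric multiplicity = 2

Determining the block sizes for each eigenvalue:
  λ = 6: with am = 4 and gm = 2, the partition is not yet determined (e.g. several partitions of 4 into 2 parts exist). Let N = A − (6)·I. Computing rank(N^1) = 2, rank(N^2) = 1, rank(N^3) = 0; the number of blocks of size ≥ j is rank(N^{j−1}) − rank(N^j), giving [2, 1, 1]. So we have 1 block(s) of size 3, 1 block(s) of size 1 → block sizes [3, 1]

Assembling the blocks gives a Jordan form
J =
  [6, 1, 0, 0]
  [0, 6, 1, 0]
  [0, 0, 6, 0]
  [0, 0, 0, 6]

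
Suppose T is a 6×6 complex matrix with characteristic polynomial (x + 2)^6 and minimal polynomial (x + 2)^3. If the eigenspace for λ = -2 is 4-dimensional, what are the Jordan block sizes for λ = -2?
Block sizes for λ = -2: [3, 1, 1, 1]

Step 1 — from the characteristic polynomial, algebraic multiplicity of λ = -2 is 6. From dim ker(T − (-2)·I) = 4, there are exactly 4 Jordan blocks for λ = -2.
Step 2 — from the minimal polynomial, the factor (x + 2)^3 tells us the largest block for λ = -2 has size 3.
Step 3 — with total size 6, 4 blocks, and largest block 3, the block sizes (in nonincreasing order) are [3, 1, 1, 1].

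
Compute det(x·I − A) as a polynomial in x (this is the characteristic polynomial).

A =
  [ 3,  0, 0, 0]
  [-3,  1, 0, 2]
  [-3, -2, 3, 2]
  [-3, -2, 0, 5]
x^4 - 12*x^3 + 54*x^2 - 108*x + 81

Expanding det(x·I − A) (e.g. by cofactor expansion or by noting that A is similar to its Jordan form J, which has the same characteristic polynomial as A) gives
  χ_A(x) = x^4 - 12*x^3 + 54*x^2 - 108*x + 81
which factors as (x - 3)^4. The eigenvalues (with algebraic multiplicities) are λ = 3 with multiplicity 4.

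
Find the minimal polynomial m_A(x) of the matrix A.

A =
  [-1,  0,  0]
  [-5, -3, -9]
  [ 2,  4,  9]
x^3 - 5*x^2 + 3*x + 9

The characteristic polynomial is χ_A(x) = (x - 3)^2*(x + 1), so the eigenvalues are known. The minimal polynomial is
  m_A(x) = Π_λ (x − λ)^{k_λ}
where k_λ is the size of the *largest* Jordan block for λ (equivalently, the smallest k with (A − λI)^k v = 0 for every generalised eigenvector v of λ).

  λ = -1: largest Jordan block has size 1, contributing (x + 1)
  λ = 3: largest Jordan block has size 2, contributing (x − 3)^2

So m_A(x) = (x - 3)^2*(x + 1) = x^3 - 5*x^2 + 3*x + 9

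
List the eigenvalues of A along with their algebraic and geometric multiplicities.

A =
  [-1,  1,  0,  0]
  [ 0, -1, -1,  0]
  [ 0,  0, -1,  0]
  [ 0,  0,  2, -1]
λ = -1: alg = 4, geom = 2

Step 1 — factor the characteristic polynomial to read off the algebraic multiplicities:
  χ_A(x) = (x + 1)^4

Step 2 — compute geometric multiplicities via the rank-nullity identity g(λ) = n − rank(A − λI):
  rank(A − (-1)·I) = 2, so dim ker(A − (-1)·I) = n − 2 = 2

Summary:
  λ = -1: algebraic multiplicity = 4, geometric multiplicity = 2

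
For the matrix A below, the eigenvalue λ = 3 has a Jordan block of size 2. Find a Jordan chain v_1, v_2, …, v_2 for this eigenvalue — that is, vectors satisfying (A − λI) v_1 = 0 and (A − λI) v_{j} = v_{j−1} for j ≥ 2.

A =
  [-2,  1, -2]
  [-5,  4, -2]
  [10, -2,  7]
A Jordan chain for λ = 3 of length 2:
v_1 = (-5, -5, 10)ᵀ
v_2 = (1, 0, 0)ᵀ

Let N = A − (3)·I. We want v_2 with N^2 v_2 = 0 but N^1 v_2 ≠ 0; then v_{j-1} := N · v_j for j = 2, …, 2.

Pick v_2 = (1, 0, 0)ᵀ.
Then v_1 = N · v_2 = (-5, -5, 10)ᵀ.

Sanity check: (A − (3)·I) v_1 = (0, 0, 0)ᵀ = 0. ✓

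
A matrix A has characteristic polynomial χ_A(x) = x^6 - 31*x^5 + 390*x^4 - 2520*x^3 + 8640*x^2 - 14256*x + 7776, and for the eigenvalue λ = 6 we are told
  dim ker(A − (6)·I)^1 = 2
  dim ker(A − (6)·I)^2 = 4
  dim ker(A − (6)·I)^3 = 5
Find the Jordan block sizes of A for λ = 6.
Block sizes for λ = 6: [3, 2]

From the dimensions of kernels of powers, the number of Jordan blocks of size at least j is d_j − d_{j−1} where d_j = dim ker(N^j) (with d_0 = 0). Computing the differences gives [2, 2, 1].
The number of blocks of size exactly k is (#blocks of size ≥ k) − (#blocks of size ≥ k + 1), so the partition is: 1 block(s) of size 2, 1 block(s) of size 3.
In nonincreasing order the block sizes are [3, 2].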